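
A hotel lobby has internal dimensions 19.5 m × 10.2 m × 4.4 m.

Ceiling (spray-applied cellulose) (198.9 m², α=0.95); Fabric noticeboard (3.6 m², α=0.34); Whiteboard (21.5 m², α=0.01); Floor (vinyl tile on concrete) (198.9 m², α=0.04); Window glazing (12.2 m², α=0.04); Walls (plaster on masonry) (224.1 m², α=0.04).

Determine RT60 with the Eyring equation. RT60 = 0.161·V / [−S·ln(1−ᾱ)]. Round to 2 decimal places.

Total surface area S = 198.9 + 3.6 + 21.5 + 198.9 + 12.2 + 224.1 = 659.2 m².
Absorption A = 198.9·0.95 + 3.6·0.34 + 21.5·0.01 + 198.9·0.04 + 12.2·0.04 + 224.1·0.04 = 207.802 sabins.
Mean coefficient ᾱ = A/S = 0.3152.
Eyring denominator: −S ln(1−ᾱ) = 249.592.
V = 19.5 × 10.2 × 4.4 = 875.16 m³.
T = 0.161·V/[−S·ln(1−ᾱ)] = 0.161·875.16/249.592 = 0.56 s.

0.56 sec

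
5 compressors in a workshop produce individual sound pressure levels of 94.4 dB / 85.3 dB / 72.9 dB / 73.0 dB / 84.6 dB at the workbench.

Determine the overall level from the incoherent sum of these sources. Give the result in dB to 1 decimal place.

95.3 dB

Σ 10^(Lᵢ/10) = 3.421e+09.
L_total = 10·log₁₀(3.421e+09) = 95.3 dB.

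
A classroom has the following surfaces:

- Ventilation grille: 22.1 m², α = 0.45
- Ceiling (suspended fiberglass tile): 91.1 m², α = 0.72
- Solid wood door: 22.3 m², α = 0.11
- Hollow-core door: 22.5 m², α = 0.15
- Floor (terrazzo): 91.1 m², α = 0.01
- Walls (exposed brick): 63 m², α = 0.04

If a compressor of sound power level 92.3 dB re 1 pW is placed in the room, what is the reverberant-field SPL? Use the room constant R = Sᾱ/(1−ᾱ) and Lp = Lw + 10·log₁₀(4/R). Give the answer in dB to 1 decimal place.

Σ(Sᵢαᵢ) = 22.1·0.45 + 91.1·0.72 + 22.3·0.11 + 22.5·0.15 + 91.1·0.01 + 63·0.04 = 84.796; total area S = 312.1 m².
ᾱ = 84.796/312.1 = 0.2717; R = Sᾱ/(1−ᾱ) = 84.796/(1−0.2717) = 116.430 m².
Lp = 92.3 + 10·log₁₀(4/116.430) = 92.3 + (-14.64) = 77.7 dB.

77.7 dB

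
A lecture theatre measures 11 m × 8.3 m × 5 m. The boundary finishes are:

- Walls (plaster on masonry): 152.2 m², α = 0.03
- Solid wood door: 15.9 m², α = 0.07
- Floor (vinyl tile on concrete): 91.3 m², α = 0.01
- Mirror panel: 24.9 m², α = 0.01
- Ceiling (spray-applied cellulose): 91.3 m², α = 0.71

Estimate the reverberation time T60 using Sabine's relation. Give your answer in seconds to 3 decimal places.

1.026 seconds

Total absorption A = 152.2*0.03 + 15.9*0.07 + 91.3*0.01 + 24.9*0.01 + 91.3*0.71
  = 4.566 + 1.113 + 0.913 + 0.249 + 64.823 = 71.664 m² sabins.
Room volume: 456.5 m³.
RT60 = 0.161 · V / A = 0.161 × 456.5 / 71.664 = 1.026 s.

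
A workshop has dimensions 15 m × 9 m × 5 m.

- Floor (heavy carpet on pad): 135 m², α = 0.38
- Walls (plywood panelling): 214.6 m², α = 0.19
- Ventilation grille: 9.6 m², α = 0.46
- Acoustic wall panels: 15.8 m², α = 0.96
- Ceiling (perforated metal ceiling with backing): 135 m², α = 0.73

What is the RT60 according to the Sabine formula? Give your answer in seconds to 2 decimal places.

0.52 s

Total absorption A = 135·0.38 + 214.6·0.19 + 9.6·0.46 + 15.8·0.96 + 135·0.73
  = 51.300 + 40.774 + 4.416 + 15.168 + 98.550 = 210.208 m² sabins.
Room volume: 675 m³.
RT60 = 0.161 · V / A = 0.161 × 675 / 210.208 = 0.52 s.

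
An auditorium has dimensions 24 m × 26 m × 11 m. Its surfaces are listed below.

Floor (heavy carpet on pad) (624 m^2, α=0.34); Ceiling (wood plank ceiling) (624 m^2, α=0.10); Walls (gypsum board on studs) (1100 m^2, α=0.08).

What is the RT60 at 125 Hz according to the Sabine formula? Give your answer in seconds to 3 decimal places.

3.048 sec

Equivalent absorption area: A = 624·0.34 + 624·0.10 + 1100·0.08 = 362.560 m^2.
V = 24·26·11 = 6864 m³.
Sabine: RT60 = 0.161 × 6864 / 362.560 = 3.048 s.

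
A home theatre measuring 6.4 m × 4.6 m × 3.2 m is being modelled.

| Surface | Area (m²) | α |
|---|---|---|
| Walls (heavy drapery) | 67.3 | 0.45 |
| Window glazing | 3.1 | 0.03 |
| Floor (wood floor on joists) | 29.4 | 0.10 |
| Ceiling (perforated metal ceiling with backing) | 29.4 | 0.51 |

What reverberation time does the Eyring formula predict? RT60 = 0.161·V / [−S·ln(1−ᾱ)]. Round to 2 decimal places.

0.25 s

S = Σ Sᵢ = 129.2 m².
Σ(Sᵢαᵢ) = 67.3×0.45 + 3.1×0.03 + 29.4×0.10 + 29.4×0.51 = 48.312.
Mean coefficient ᾱ = A/S = 0.3739.
Eyring denominator: −S ln(1−ᾱ) = 60.497.
V = 6.4 × 4.6 × 3.2 = 94.208 m³.
T = 0.161·V/[−S·ln(1−ᾱ)] = 0.161·94.208/60.497 = 0.25 s.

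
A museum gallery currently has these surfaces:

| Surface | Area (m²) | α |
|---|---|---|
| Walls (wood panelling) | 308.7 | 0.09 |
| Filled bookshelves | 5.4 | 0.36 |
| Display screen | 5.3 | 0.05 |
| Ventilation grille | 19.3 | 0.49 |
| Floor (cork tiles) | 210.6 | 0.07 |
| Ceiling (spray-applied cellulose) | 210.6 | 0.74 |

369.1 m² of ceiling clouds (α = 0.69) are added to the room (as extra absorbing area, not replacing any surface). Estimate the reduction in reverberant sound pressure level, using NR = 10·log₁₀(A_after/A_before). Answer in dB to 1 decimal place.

3.4 dB

A_before = Σ Sᵢαᵢ = 308.7×0.09 + 5.4×0.36 + 5.3×0.05 + 19.3×0.49 + 210.6×0.07 + 210.6×0.74 = 210.035 sabins.
Added absorption = 369.1 × 0.69 = 254.679 sabins.
New total A_after = 464.714 sabins.
Reduction = 10 log₁₀(A_after/A_before) = 10 log₁₀(2.2126) = 3.4 dB.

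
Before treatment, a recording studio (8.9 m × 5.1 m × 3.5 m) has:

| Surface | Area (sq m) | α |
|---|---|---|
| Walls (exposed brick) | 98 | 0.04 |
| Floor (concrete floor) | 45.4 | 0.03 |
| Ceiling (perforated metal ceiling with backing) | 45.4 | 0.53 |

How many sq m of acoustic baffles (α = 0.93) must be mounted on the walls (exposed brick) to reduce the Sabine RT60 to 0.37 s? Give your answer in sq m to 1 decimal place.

Equivalent absorption area: A₁ = 98*0.04 + 45.4*0.03 + 45.4*0.53 = 29.344 sq m.
V = 158.865 m³. Target absorption A₂ = 0.161 × 158.865 / 0.37 = 69.128 sabins.
ΔA needed = 69.128 − 29.344 = 39.784 sabins.
Net gain per sq m: Δα = 0.93 − 0.04 = 0.89.
Panel area = 39.784 / 0.89 = 44.7 sq m.

44.7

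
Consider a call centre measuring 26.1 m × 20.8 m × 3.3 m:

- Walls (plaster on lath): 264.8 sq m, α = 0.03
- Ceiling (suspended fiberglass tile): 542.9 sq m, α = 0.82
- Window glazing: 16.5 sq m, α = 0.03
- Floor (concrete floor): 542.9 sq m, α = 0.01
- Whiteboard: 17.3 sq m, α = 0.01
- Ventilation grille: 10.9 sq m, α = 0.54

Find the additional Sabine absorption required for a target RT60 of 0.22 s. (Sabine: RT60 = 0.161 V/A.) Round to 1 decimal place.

846.0 sabins

Total absorption A₁ = 264.8×0.03 + 542.9×0.82 + 16.5×0.03 + 542.9×0.01 + 17.3×0.01 + 10.9×0.54
  = 7.944 + 445.178 + 0.495 + 5.429 + 0.173 + 5.886 = 465.105 sq m sabins.
Target A₂ = 0.161·1791.504/0.22 = 1311.055 sabins (V = 1791.504 m³).
ΔA = A₂ − A₁ = 1311.055 − 465.105 = 846.0 sabins.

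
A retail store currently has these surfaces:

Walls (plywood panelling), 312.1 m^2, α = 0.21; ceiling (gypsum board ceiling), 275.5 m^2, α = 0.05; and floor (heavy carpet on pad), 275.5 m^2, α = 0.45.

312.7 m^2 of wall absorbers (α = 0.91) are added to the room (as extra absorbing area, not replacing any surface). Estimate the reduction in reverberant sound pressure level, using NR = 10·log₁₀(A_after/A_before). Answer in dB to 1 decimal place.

3.8 dB

A_before = Σ Sᵢαᵢ = 312.1×0.21 + 275.5×0.05 + 275.5×0.45 = 203.291 sabins.
Added absorption = 312.7 × 0.91 = 284.557 sabins.
A_after = 203.291 + 284.557 = 487.848 sabins.
Reduction = 10 log₁₀(A_after/A_before) = 10 log₁₀(2.3998) = 3.8 dB.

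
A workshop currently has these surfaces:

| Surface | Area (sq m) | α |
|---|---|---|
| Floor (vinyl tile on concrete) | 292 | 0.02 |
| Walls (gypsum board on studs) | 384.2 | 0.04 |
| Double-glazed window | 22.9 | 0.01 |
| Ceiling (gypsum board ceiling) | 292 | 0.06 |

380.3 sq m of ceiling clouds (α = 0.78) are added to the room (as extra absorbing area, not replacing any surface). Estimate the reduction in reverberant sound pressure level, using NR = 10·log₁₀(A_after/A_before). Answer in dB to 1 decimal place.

Total absorption A_before = 292×0.02 + 384.2×0.04 + 22.9×0.01 + 292×0.06
  = 5.840 + 15.368 + 0.229 + 17.520 = 38.957 sq m sabins.
Added absorption = 380.3 × 0.78 = 296.634 sabins.
New total A_after = 335.591 sabins.
Reduction = 10 log₁₀(A_after/A_before) = 10 log₁₀(8.6144) = 9.4 dB.

9.4 dB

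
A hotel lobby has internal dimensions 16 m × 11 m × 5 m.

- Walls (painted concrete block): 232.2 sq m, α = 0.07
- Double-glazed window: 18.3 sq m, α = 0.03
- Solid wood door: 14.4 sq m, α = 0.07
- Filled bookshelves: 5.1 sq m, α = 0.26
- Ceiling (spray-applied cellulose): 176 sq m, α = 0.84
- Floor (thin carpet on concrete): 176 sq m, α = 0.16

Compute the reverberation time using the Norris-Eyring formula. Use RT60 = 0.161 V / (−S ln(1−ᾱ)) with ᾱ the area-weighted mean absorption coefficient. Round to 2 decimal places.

0.61 sec

Total surface area S = 232.2 + 18.3 + 14.4 + 5.1 + 176 + 176 = 622.0 sq m.
Σ(Sᵢαᵢ) = 232.2·0.07 + 18.3·0.03 + 14.4·0.07 + 5.1·0.26 + 176·0.84 + 176·0.16 = 195.137.
ᾱ = 195.137 / 622.0 = 0.3137.
Eyring denominator: −S ln(1−ᾱ) = 234.146.
V = 16 × 11 × 5 = 880 m³.
RT60 = 0.161 × 880 / 234.146 = 0.61 s.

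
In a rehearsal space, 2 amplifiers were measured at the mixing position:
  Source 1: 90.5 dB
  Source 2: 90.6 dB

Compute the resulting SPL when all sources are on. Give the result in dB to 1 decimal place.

Converting to relative power and adding: 10^(90.5/10) + 10^(90.6/10) = 2.27e+09.
Back to dB: 10·log₁₀ Σ = 93.6 dB.

93.6 dB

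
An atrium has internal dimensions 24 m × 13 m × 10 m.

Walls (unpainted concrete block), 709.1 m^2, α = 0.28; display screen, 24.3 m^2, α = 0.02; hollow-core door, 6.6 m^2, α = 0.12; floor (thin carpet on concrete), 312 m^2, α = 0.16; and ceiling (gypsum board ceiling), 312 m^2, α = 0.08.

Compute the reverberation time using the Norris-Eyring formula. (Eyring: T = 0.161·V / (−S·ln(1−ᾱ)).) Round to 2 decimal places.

Total surface area S = 709.1 + 24.3 + 6.6 + 312 + 312 = 1364.0 m^2.
Absorption A = 709.1×0.28 + 24.3×0.02 + 6.6×0.12 + 312×0.16 + 312×0.08 = 274.706 sabins.
Mean coefficient ᾱ = A/S = 0.2014.
Eyring denominator: −S ln(1−ᾱ) = 306.757.
V = 24 × 13 × 10 = 3120 m³.
RT60 = 0.161 × 3120 / 306.757 = 1.64 s.

1.64 seconds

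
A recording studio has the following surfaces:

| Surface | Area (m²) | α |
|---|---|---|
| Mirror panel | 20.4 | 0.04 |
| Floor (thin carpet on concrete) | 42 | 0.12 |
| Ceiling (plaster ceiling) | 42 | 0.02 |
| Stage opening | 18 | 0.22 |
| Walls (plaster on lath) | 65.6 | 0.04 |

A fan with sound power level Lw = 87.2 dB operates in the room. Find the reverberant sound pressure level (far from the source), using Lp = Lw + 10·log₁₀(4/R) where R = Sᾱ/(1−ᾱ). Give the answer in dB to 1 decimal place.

81.7 dB

Σ(Sᵢαᵢ) = 20.4·0.04 + 42·0.12 + 42·0.02 + 18·0.22 + 65.6·0.04 = 13.280; total area S = 188.0 m².
ᾱ = 0.0706, so room constant R = A/(1−ᾱ) = 14.289 m².
Lp = Lw + 10 log₁₀(4/R) = 87.2 -5.53 = 81.7 dB.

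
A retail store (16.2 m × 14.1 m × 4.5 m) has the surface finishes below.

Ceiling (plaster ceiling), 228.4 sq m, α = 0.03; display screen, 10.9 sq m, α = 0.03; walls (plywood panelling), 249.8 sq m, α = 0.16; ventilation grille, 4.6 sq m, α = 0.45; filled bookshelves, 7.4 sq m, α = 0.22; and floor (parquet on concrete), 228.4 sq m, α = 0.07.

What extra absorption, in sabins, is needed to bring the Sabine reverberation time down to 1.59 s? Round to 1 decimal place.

Total absorption A₁ = 228.4*0.03 + 10.9*0.03 + 249.8*0.16 + 4.6*0.45 + 7.4*0.22 + 228.4*0.07
  = 6.852 + 0.327 + 39.968 + 2.070 + 1.628 + 15.988 = 66.833 sq m sabins.
For T = 1.59 s, need A₂ = 0.161·V/T = 0.161·1027.89/1.59 = 104.082 sabins.
Shortfall: 104.082 − 66.833 = 37.2 sabins.

37.2 sabins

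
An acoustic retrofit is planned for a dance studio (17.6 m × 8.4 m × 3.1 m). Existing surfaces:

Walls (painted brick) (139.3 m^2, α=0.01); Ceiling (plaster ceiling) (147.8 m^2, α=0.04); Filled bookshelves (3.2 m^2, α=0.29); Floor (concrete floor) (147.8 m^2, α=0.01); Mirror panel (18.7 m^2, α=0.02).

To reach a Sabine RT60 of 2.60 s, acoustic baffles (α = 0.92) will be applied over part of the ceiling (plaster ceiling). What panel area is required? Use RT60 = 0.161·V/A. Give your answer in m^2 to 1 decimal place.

Total absorption A₁ = 139.3·0.01 + 147.8·0.04 + 3.2·0.29 + 147.8·0.01 + 18.7·0.02
  = 1.393 + 5.912 + 0.928 + 1.478 + 0.374 = 10.085 m^2 sabins.
V = 458.304 m³. Target absorption A₂ = 0.161 × 458.304 / 2.60 = 28.380 sabins.
ΔA needed = 28.380 − 10.085 = 18.295 sabins.
Net gain per m^2: Δα = 0.92 − 0.04 = 0.88.
Panel area = 18.295 / 0.88 = 20.8 m^2.

20.8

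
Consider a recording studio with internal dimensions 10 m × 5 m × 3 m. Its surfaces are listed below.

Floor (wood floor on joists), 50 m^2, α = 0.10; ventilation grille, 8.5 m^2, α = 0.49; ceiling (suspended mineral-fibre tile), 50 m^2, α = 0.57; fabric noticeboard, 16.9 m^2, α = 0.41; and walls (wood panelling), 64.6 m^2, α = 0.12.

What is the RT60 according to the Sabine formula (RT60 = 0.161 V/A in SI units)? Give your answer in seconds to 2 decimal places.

0.46 sec

A = Σ Sᵢαᵢ = 50×0.10 + 8.5×0.49 + 50×0.57 + 16.9×0.41 + 64.6×0.12 = 52.346 sabins.
Volume V = 10 × 5 × 3 = 150 m³.
T = 0.161 V/A = 0.161·150/52.346 = 0.46 s.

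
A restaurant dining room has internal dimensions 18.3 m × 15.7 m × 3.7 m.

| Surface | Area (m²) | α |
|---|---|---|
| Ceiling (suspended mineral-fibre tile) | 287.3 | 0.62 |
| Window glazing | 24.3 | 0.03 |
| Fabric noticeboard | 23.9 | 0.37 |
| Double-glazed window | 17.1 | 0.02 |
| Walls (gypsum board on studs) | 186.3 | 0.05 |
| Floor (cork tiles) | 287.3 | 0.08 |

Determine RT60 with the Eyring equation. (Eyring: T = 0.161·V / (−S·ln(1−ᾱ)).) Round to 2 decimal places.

0.67 s

S = Σ Sᵢ = 826.2 m².
Absorption A = 287.3·0.62 + 24.3·0.03 + 23.9·0.37 + 17.1·0.02 + 186.3·0.05 + 287.3·0.08 = 220.339 sabins.
Mean coefficient ᾱ = A/S = 0.2667.
−S·ln(1−ᾱ) = −826.2 × ln(1 − 0.2667) = 256.288.
V = 18.3 × 15.7 × 3.7 = 1063.047 m³.
T = 0.161·V/[−S·ln(1−ᾱ)] = 0.161·1063.047/256.288 = 0.67 s.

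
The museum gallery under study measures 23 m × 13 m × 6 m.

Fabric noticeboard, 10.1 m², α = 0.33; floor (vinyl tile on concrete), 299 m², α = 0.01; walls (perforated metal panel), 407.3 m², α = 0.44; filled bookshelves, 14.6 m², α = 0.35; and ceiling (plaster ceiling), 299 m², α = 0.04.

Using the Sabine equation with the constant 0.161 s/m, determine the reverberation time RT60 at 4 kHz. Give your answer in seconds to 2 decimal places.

Total absorption A = 10.1*0.33 + 299*0.01 + 407.3*0.44 + 14.6*0.35 + 299*0.04
  = 3.333 + 2.990 + 179.212 + 5.110 + 11.960 = 202.605 m² sabins.
Room volume: 1794 m³.
Sabine: RT60 = 0.161 × 1794 / 202.605 = 1.43 s.

1.43 s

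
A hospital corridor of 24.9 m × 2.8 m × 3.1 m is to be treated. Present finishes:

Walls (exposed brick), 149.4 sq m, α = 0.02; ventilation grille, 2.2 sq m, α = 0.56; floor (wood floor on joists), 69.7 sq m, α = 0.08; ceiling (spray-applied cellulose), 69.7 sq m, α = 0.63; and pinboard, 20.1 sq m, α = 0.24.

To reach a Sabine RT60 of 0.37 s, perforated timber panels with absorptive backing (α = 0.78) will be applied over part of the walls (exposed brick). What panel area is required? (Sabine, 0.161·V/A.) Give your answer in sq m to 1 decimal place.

46.7

Summing Sᵢαᵢ: 2.988 + 1.232 + 5.576 + 43.911 + 4.824 → A₁ = 58.531 sabins.
V = 216.132 m³. Target absorption A₂ = 0.161 × 216.132 / 0.37 = 94.047 sabins.
Absorption to add: 94.047 − 58.531 = 35.516 sabins.
Each sq m of panel replacing the walls (exposed brick) adds (0.78 − 0.02) = 0.76 sabins.
Area = ΔA/Δα = 35.516/0.76 = 46.7 sq m.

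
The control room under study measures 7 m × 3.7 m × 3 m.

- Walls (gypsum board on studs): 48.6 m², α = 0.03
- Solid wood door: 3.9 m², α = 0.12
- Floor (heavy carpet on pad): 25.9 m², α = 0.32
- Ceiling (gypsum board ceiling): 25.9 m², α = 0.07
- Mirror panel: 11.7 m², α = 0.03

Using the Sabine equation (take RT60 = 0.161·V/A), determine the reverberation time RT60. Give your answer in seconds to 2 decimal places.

Equivalent absorption area: A = 48.6·0.03 + 3.9·0.12 + 25.9·0.32 + 25.9·0.07 + 11.7·0.03 = 12.378 m².
V = 7·3.7·3 = 77.7 m³.
Sabine: RT60 = 0.161 × 77.7 / 12.378 = 1.01 s.

1.01 s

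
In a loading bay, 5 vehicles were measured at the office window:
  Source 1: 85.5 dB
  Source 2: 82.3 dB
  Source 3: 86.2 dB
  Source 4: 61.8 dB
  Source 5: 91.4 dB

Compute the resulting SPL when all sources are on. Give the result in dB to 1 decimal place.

Converting to relative power and adding: 10^(85.5/10) + 10^(82.3/10) + 10^(86.2/10) + 10^(61.8/10) + 10^(91.4/10) = 2.323e+09.
Back to dB: 10·log₁₀ Σ = 93.7 dB.

93.7 dB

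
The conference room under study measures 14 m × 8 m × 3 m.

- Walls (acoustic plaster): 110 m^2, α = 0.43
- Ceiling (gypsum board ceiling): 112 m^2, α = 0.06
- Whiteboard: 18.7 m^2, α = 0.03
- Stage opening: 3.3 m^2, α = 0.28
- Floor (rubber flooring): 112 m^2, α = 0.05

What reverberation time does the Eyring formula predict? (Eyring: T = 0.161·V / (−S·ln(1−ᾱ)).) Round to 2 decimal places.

Total surface area S = 110 + 112 + 18.7 + 3.3 + 112 = 356.0 m^2.
Absorption A = 110×0.43 + 112×0.06 + 18.7×0.03 + 3.3×0.28 + 112×0.05 = 61.105 sabins.
Mean coefficient ᾱ = A/S = 0.1716.
Eyring denominator: −S ln(1−ᾱ) = 67.020.
V = 14 × 8 × 3 = 336 m³.
T = 0.161·V/[−S·ln(1−ᾱ)] = 0.161·336/67.020 = 0.81 s.

0.81 s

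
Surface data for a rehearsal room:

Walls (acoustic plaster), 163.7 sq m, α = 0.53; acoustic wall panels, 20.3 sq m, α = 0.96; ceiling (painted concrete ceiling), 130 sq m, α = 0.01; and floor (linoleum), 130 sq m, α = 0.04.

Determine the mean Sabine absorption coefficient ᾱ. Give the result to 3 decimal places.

S = Σ Sᵢ = 163.7 + 20.3 + 130 + 130 = 444.0 sq m.
Weighted sum Σ Sα = 112.749.
ᾱ = 112.749 / 444.0 = 0.254.

0.254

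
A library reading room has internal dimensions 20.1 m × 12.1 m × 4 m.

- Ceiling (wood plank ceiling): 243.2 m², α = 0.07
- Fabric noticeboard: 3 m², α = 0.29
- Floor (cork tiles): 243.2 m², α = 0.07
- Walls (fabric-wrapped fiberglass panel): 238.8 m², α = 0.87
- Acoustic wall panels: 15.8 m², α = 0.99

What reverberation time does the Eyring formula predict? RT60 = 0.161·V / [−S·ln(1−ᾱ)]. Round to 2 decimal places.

0.49 s

S = Σ Sᵢ = 744.0 m².
Σ(Sᵢαᵢ) = 243.2×0.07 + 3×0.29 + 243.2×0.07 + 238.8×0.87 + 15.8×0.99 = 258.316.
ᾱ = 258.316 / 744.0 = 0.3472.
Eyring denominator: −S ln(1−ᾱ) = 317.304.
V = 20.1 × 12.1 × 4 = 972.84 m³.
RT60 = 0.161 × 972.84 / 317.304 = 0.49 s.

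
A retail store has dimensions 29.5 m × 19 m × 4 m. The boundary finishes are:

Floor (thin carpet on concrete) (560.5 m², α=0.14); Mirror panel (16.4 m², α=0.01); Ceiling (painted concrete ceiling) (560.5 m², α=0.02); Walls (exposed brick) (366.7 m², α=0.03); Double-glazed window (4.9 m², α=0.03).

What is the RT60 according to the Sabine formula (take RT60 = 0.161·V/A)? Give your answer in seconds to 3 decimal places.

A = Σ Sᵢαᵢ = 560.5·0.14 + 16.4·0.01 + 560.5·0.02 + 366.7·0.03 + 4.9·0.03 = 100.992 sabins.
Room volume: 2242 m³.
Sabine: RT60 = 0.161 × 2242 / 100.992 = 3.574 s.

3.574 s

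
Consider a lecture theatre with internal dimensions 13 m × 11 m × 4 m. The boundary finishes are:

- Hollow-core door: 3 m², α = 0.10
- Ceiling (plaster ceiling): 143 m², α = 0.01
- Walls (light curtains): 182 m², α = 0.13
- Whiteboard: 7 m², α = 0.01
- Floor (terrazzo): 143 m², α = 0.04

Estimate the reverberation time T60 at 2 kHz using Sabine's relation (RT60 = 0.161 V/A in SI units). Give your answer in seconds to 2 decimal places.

2.95 seconds

Total absorption A = 3·0.10 + 143·0.01 + 182·0.13 + 7·0.01 + 143·0.04
  = 0.300 + 1.430 + 23.660 + 0.070 + 5.720 = 31.180 m² sabins.
Room volume: 572 m³.
T = 0.161 V/A = 0.161·572/31.180 = 2.95 s.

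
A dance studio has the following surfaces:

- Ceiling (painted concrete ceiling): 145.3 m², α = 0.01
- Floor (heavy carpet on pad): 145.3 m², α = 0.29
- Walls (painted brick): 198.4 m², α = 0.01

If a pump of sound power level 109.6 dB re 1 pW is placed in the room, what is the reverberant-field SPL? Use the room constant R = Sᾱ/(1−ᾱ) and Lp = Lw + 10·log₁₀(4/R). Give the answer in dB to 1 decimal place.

A = 45.574 sabins; S = 489.0 m².
ᾱ = 45.574/489.0 = 0.0932; R = Sᾱ/(1−ᾱ) = 45.574/(1−0.0932) = 50.258 m².
Lp = Lw + 10 log₁₀(4/R) = 109.6 -10.99 = 98.6 dB.

98.6 dB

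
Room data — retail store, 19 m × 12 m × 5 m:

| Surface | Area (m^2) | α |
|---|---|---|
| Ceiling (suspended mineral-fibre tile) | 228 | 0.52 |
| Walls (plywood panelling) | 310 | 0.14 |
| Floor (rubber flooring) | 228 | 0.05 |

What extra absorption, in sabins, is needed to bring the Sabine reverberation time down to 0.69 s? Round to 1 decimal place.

92.6 sabins

Total absorption A₁ = 228×0.52 + 310×0.14 + 228×0.05
  = 118.560 + 43.400 + 11.400 = 173.360 m^2 sabins.
Target A₂ = 0.161·1140/0.69 = 266.000 sabins (V = 1140 m³).
Additional absorption ΔA = 266.000 − 173.360 = 92.6 sabins.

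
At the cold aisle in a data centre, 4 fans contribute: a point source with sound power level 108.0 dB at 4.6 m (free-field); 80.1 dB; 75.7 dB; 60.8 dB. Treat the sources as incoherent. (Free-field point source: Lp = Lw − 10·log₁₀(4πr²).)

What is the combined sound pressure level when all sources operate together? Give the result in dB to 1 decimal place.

Source at 4.6 m: Lp = 108.0 − 10·log₁₀(4π·4.6²) = 108.0 − 10·log₁₀(265.904) = 83.8 dB.
Sum in the linear (power) domain: Σ 10^(Lᵢ/10) = 10^(83.8/10) + 10^(80.1/10) + 10^(75.7/10) + 10^(60.8/10) = 3.806e+08.
L_total = 10·log₁₀(3.806e+08) = 85.8 dB.

85.8 dB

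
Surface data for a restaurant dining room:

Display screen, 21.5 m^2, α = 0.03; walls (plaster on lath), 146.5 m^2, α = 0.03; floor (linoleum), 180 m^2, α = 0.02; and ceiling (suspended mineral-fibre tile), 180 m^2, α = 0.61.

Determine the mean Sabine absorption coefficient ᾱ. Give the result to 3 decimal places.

0.224

Total surface area S = 528.0 m^2.
A = 21.5×0.03 + 146.5×0.03 + 180×0.02 + 180×0.61 = 118.440 sabins.
ᾱ = A/S = 0.224.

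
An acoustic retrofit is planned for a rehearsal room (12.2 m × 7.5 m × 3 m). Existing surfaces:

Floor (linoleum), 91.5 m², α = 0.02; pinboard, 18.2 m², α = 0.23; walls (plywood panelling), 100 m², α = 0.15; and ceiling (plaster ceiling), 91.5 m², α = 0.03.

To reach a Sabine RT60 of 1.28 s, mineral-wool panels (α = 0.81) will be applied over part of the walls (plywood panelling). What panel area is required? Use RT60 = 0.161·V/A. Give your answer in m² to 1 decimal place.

A₁ = Σ Sᵢαᵢ = 91.5×0.02 + 18.2×0.23 + 100×0.15 + 91.5×0.03 = 23.761 sabins.
V = 274.5 m³. Target absorption A₂ = 0.161 × 274.5 / 1.28 = 34.527 sabins.
Absorption to add: 34.527 − 23.761 = 10.766 sabins.
Net gain per m²: Δα = 0.81 − 0.15 = 0.66.
Area = ΔA/Δα = 10.766/0.66 = 16.3 m².

16.3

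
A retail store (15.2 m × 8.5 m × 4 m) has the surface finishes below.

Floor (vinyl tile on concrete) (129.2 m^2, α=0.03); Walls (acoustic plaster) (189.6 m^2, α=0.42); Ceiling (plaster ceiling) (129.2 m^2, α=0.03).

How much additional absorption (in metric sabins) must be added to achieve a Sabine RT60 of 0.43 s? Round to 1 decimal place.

106.1 sabins

A₁ = Σ Sᵢαᵢ = 129.2×0.03 + 189.6×0.42 + 129.2×0.03 = 87.384 sabins.
For T = 0.43 s, need A₂ = 0.161·V/T = 0.161·516.8/0.43 = 193.500 sabins.
ΔA = A₂ − A₁ = 193.500 − 87.384 = 106.1 sabins.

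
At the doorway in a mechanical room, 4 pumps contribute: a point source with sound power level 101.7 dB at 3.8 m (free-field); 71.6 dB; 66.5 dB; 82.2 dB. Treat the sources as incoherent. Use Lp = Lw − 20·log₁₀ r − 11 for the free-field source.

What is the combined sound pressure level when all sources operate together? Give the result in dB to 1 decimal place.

Source at 3.8 m: Lp = 101.7 − 20·log₁₀(3.8) − 11 = 79.1 dB.
Sum in the linear (power) domain: Σ 10^(Lᵢ/10) = 10^(79.1/10) + 10^(71.6/10) + 10^(66.5/10) + 10^(82.2/10) = 2.662e+08.
L_total = 10·log₁₀(2.662e+08) = 84.3 dB.

84.3 dB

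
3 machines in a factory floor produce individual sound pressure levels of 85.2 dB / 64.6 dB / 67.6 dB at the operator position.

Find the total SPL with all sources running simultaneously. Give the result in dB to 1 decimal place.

Σ 10^(Lᵢ/10) = 3.398e+08.
Back to dB: 10·log₁₀ Σ = 85.3 dB.

85.3 dB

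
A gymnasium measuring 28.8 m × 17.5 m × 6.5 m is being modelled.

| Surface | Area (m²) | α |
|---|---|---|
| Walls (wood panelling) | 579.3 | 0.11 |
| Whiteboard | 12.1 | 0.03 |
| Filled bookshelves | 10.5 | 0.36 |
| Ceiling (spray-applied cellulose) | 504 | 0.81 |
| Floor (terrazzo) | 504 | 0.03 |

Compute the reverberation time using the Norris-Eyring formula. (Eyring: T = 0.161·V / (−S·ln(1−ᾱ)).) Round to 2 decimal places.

S = Σ Sᵢ = 1609.9 m².
Absorption A = 579.3·0.11 + 12.1·0.03 + 10.5·0.36 + 504·0.81 + 504·0.03 = 491.226 sabins.
Mean coefficient ᾱ = A/S = 0.3051.
−S·ln(1−ᾱ) = −1609.9 × ln(1 − 0.3051) = 585.983.
V = 28.8 × 17.5 × 6.5 = 3276 m³.
RT60 = 0.161 × 3276 / 585.983 = 0.90 s.

0.90 seconds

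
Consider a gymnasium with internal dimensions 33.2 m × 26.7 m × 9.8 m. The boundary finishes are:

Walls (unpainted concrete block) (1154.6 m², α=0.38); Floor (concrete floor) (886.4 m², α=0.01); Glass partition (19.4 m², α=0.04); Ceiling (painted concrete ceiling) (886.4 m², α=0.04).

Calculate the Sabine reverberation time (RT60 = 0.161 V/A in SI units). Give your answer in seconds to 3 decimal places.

Summing Sᵢαᵢ: 438.748 + 8.864 + 0.776 + 35.456 → A = 483.844 sabins.
Room volume: 8687.112 m³.
RT60 = 0.161 · V / A = 0.161 × 8687.112 / 483.844 = 2.891 s.

2.891 sec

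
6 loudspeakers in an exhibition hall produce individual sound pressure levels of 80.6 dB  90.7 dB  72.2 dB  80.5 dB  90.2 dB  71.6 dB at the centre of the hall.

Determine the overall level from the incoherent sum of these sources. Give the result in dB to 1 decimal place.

93.9 dB

Converting to relative power and adding: 10^(80.6/10) + 10^(90.7/10) + 10^(72.2/10) + 10^(80.5/10) + 10^(90.2/10) + 10^(71.6/10) = 2.48e+09.
Combined level = 10 log₁₀(2.48e+09) = 93.9 dB.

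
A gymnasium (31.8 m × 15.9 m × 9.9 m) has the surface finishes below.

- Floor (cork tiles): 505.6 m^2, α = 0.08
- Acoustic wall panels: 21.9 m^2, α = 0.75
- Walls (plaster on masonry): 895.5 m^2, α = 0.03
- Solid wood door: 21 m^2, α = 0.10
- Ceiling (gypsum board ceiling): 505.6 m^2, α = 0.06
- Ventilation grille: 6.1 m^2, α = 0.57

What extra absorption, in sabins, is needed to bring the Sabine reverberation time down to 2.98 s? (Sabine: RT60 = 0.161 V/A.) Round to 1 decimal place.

Total absorption A₁ = 505.6*0.08 + 21.9*0.75 + 895.5*0.03 + 21*0.10 + 505.6*0.06 + 6.1*0.57
  = 40.448 + 16.425 + 26.865 + 2.100 + 30.336 + 3.477 = 119.651 m^2 sabins.
Target A₂ = 0.161·5005.638/2.98 = 270.439 sabins (V = 5005.638 m³).
ΔA = A₂ − A₁ = 270.439 − 119.651 = 150.8 sabins.

150.8 sabins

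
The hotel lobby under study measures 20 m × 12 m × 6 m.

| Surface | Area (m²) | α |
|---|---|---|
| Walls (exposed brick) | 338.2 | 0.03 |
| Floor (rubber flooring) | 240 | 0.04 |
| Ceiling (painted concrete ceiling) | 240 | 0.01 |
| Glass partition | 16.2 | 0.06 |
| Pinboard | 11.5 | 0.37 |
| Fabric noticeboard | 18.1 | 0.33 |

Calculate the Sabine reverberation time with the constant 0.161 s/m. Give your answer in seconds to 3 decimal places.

Equivalent absorption area: A = 338.2×0.03 + 240×0.04 + 240×0.01 + 16.2×0.06 + 11.5×0.37 + 18.1×0.33 = 33.346 m².
Volume V = 20 × 12 × 6 = 1440 m³.
T = 0.161 V/A = 0.161·1440/33.346 = 6.953 s.

6.953 seconds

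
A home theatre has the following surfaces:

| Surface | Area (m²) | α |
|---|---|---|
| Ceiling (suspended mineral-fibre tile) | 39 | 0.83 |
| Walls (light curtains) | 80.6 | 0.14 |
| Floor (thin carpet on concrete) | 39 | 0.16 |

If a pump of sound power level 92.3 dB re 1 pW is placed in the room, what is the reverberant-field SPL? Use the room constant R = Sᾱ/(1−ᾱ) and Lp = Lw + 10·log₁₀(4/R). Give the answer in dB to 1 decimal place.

79.7 dB

A = 49.894 sabins; S = 158.6 m².
ᾱ = 0.3146, so room constant R = A/(1−ᾱ) = 72.795 m².
Lp = Lw + 10 log₁₀(4/R) = 92.3 -12.60 = 79.7 dB.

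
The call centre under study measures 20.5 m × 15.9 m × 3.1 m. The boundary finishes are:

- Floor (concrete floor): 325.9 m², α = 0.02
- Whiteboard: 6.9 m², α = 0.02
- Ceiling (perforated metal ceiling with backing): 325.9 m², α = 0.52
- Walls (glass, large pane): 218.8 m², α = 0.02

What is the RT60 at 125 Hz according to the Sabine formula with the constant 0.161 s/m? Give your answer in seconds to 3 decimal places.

0.901 s

Total absorption A = 325.9×0.02 + 6.9×0.02 + 325.9×0.52 + 218.8×0.02
  = 6.518 + 0.138 + 169.468 + 4.376 = 180.500 m² sabins.
Room volume: 1010.445 m³.
Sabine: RT60 = 0.161 × 1010.445 / 180.500 = 0.901 s.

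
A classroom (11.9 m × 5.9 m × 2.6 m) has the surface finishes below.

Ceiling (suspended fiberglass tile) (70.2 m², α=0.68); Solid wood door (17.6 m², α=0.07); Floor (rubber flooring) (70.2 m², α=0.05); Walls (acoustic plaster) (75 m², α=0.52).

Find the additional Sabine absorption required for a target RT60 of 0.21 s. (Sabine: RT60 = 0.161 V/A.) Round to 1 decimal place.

Total absorption A₁ = 70.2*0.68 + 17.6*0.07 + 70.2*0.05 + 75*0.52
  = 47.736 + 1.232 + 3.510 + 39.000 = 91.478 m² sabins.
V = 182.546 m³. Required absorption A₂ = 0.161 × 182.546 / 0.21 = 139.952 sabins.
Additional absorption ΔA = 139.952 − 91.478 = 48.5 sabins.

48.5 sabins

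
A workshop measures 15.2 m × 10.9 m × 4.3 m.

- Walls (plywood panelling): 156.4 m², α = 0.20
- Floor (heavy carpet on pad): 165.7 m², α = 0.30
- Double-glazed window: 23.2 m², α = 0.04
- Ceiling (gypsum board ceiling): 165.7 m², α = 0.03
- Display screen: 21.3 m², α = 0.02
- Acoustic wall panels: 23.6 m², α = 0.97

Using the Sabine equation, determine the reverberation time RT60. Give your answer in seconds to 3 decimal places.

Equivalent absorption area: A = 156.4×0.20 + 165.7×0.30 + 23.2×0.04 + 165.7×0.03 + 21.3×0.02 + 23.6×0.97 = 110.207 m².
Volume V = 15.2 × 10.9 × 4.3 = 712.424 m³.
RT60 = 0.161 · V / A = 0.161 × 712.424 / 110.207 = 1.041 s.

1.041 s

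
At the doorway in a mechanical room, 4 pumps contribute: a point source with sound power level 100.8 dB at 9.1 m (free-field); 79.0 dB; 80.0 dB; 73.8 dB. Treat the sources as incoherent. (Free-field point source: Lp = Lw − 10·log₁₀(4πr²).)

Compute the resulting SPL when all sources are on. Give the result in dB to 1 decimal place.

Source at 9.1 m: Lp = 100.8 − 10·log₁₀(4π·9.1²) = 100.8 − 10·log₁₀(1040.621) = 70.6 dB.
Converting to relative power and adding: 10^(70.6/10) + 10^(79.0/10) + 10^(80.0/10) + 10^(73.8/10) = 2.149e+08.
Combined level = 10 log₁₀(2.149e+08) = 83.3 dB.

83.3 dB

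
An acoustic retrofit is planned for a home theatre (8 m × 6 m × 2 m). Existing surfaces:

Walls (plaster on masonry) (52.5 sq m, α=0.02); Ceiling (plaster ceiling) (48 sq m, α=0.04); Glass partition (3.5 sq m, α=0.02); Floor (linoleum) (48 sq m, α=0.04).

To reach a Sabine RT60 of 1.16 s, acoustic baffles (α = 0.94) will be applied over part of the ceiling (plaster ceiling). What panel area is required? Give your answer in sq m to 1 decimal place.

Equivalent absorption area: A₁ = 52.5·0.02 + 48·0.04 + 3.5·0.02 + 48·0.04 = 4.960 sq m.
Required A₂ = 0.161·96/1.16 = 13.324 sabins.
Absorption to add: 13.324 − 4.960 = 8.364 sabins.
Each sq m of panel replacing the ceiling (plaster ceiling) adds (0.94 − 0.04) = 0.90 sabins.
Area = ΔA/Δα = 8.364/0.90 = 9.3 sq m.

9.3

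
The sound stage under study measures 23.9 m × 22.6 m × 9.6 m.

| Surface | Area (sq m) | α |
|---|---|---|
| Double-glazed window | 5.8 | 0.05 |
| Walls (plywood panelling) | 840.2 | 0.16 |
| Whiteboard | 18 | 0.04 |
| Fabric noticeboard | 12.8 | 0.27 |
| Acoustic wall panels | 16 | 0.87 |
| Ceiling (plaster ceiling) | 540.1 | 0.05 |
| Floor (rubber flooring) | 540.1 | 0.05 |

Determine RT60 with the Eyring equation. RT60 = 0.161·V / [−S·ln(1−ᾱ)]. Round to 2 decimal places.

S = Σ Sᵢ = 1973.0 sq m.
Σ(Sᵢαᵢ) = 5.8·0.05 + 840.2·0.16 + 18·0.04 + 12.8·0.27 + 16·0.87 + 540.1·0.05 + 540.1·0.05 = 206.828.
ᾱ = 206.828 / 1973.0 = 0.1048.
−S·ln(1−ᾱ) = −1973.0 × ln(1 − 0.1048) = 218.427.
V = 23.9 × 22.6 × 9.6 = 5185.344 m³.
T = 0.161·V/[−S·ln(1−ᾱ)] = 0.161·5185.344/218.427 = 3.82 s.

3.82 s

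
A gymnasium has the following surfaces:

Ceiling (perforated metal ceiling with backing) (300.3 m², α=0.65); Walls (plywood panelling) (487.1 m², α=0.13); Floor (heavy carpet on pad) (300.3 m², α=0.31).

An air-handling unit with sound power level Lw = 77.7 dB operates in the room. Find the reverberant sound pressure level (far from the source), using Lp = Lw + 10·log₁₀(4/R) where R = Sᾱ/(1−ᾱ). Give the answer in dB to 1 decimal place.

A = 351.611 sabins; S = 1087.7 m².
ᾱ = 351.611/1087.7 = 0.3233; R = Sᾱ/(1−ᾱ) = 351.611/(1−0.3233) = 519.597 m².
Lp = 77.7 + 10·log₁₀(4/519.597) = 77.7 + (-21.14) = 56.6 dB.

56.6 dB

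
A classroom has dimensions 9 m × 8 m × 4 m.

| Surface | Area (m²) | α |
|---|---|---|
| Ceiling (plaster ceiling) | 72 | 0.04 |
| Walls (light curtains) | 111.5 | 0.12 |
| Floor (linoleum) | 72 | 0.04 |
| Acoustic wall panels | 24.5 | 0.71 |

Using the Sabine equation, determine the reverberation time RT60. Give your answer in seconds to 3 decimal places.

1.269 sec

Total absorption A = 72·0.04 + 111.5·0.12 + 72·0.04 + 24.5·0.71
  = 2.880 + 13.380 + 2.880 + 17.395 = 36.535 m² sabins.
V = 9·8·4 = 288 m³.
RT60 = 0.161 · V / A = 0.161 × 288 / 36.535 = 1.269 s.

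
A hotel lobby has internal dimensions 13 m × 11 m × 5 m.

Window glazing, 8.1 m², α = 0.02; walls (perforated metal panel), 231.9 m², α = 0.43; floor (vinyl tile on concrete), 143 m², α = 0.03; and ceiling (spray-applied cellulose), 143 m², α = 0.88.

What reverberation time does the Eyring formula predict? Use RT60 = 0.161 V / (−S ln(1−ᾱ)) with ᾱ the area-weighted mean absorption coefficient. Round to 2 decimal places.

0.38 seconds

S = Σ Sᵢ = 526.0 m².
Σ(Sᵢαᵢ) = 8.1×0.02 + 231.9×0.43 + 143×0.03 + 143×0.88 = 230.009.
Mean coefficient ᾱ = A/S = 0.4373.
Eyring denominator: −S ln(1−ᾱ) = 302.455.
V = 13 × 11 × 5 = 715 m³.
RT60 = 0.161 × 715 / 302.455 = 0.38 s.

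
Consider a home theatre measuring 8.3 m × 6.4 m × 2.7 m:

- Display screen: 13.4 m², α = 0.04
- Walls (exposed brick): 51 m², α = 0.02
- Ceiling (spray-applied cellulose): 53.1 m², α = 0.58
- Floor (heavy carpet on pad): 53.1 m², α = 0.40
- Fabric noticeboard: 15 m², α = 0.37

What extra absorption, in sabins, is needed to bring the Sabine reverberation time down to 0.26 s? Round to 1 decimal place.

Summing Sᵢαᵢ: 0.536 + 1.020 + 30.798 + 21.240 + 5.550 → A₁ = 59.144 sabins.
V = 143.424 m³. Required absorption A₂ = 0.161 × 143.424 / 0.26 = 88.813 sabins.
ΔA = A₂ − A₁ = 88.813 − 59.144 = 29.7 sabins.

29.7 sabins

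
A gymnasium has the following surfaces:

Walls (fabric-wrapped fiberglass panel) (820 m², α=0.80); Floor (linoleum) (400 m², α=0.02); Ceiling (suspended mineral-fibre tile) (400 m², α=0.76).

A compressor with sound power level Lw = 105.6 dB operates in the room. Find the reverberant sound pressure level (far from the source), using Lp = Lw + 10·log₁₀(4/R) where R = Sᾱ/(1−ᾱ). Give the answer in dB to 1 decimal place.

Σ(Sᵢαᵢ) = 820×0.80 + 400×0.02 + 400×0.76 = 968.000; total area S = 1620.0 m².
ᾱ = 0.5975, so room constant R = A/(1−ᾱ) = 2404.969 m².
Lp = Lw + 10 log₁₀(4/R) = 105.6 -27.79 = 77.8 dB.

77.8 dB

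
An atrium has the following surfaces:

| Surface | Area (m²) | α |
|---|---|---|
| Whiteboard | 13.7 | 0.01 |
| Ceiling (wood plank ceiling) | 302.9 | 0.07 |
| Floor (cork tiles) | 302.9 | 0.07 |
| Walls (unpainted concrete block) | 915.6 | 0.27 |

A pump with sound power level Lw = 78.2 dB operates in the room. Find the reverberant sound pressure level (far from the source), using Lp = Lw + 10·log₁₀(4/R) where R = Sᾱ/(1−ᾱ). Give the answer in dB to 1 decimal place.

Σ(Sᵢαᵢ) = 13.7×0.01 + 302.9×0.07 + 302.9×0.07 + 915.6×0.27 = 289.755; total area S = 1535.1 m².
ᾱ = 0.1888, so room constant R = A/(1−ᾱ) = 357.193 m².
Lp = 78.2 + 10·log₁₀(4/357.193) = 78.2 + (-19.51) = 58.7 dB.

58.7 dB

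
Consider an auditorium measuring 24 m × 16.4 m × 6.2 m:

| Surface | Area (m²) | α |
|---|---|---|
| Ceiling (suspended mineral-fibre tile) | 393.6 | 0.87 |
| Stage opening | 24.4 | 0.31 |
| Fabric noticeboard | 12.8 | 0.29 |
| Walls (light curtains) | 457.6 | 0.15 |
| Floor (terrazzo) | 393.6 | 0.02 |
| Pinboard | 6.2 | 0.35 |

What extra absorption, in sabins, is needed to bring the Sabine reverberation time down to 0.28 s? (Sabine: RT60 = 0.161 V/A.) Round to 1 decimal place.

Equivalent absorption area: A₁ = 393.6×0.87 + 24.4×0.31 + 12.8×0.29 + 457.6×0.15 + 393.6×0.02 + 6.2×0.35 = 432.390 m².
Target A₂ = 0.161·2440.32/0.28 = 1403.184 sabins (V = 2440.32 m³).
Shortfall: 1403.184 − 432.390 = 970.8 sabins.

970.8 sabins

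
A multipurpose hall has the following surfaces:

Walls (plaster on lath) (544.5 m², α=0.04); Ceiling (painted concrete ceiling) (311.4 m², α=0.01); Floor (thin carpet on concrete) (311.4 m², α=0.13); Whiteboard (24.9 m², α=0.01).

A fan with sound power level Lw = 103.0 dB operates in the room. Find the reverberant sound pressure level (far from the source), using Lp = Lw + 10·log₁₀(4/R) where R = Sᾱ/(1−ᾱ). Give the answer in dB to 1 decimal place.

90.6 dB

A = 65.625 sabins; S = 1192.2 m².
ᾱ = 0.0550, so room constant R = A/(1−ᾱ) = 69.444 m².
Lp = 103.0 + 10·log₁₀(4/69.444) = 103.0 + (-12.40) = 90.6 dB.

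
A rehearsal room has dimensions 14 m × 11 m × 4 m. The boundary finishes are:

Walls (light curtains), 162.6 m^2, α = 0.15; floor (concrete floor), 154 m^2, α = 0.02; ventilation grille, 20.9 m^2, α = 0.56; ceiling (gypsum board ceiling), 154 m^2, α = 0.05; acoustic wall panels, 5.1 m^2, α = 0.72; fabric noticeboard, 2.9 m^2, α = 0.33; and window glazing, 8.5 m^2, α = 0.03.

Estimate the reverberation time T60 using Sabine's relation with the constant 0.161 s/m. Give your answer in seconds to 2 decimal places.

1.92 seconds

A = Σ Sᵢαᵢ = 162.6*0.15 + 154*0.02 + 20.9*0.56 + 154*0.05 + 5.1*0.72 + 2.9*0.33 + 8.5*0.03 = 51.758 sabins.
Volume V = 14 × 11 × 4 = 616 m³.
T = 0.161 V/A = 0.161·616/51.758 = 1.92 s.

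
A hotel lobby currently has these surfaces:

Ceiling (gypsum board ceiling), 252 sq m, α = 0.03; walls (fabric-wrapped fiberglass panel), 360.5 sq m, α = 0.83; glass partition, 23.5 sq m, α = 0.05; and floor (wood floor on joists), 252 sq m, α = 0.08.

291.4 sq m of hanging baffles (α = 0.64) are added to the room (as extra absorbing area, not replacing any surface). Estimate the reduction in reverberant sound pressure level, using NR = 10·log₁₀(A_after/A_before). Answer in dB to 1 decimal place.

Total absorption A_before = 252*0.03 + 360.5*0.83 + 23.5*0.05 + 252*0.08
  = 7.560 + 299.215 + 1.175 + 20.160 = 328.110 sq m sabins.
Treatment contributes 291.4·0.64 = 186.496 sabins.
New total A_after = 514.606 sabins.
NR = 10·log₁₀(514.606/328.110) = 2.0 dB.

2.0 dB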